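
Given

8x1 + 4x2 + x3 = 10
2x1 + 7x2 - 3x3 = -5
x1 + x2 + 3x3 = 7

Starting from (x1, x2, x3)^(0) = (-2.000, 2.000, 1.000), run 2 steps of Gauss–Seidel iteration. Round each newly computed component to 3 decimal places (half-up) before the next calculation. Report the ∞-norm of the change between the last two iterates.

0.986

Iteration 1:
  x1 = (10 - (4)·2.000 - (1)·1.000) / (8) = 0.125
  x2 = (-5 - (2)·0.125 - (-3)·1.000) / (7) = -0.321
  x3 = (7 - (1)·0.125 - (1)·-0.321) / (3) = 2.399
Iteration 2:
  x1 = (10 - (4)·-0.321 - (1)·2.399) / (8) = 1.111
  x2 = (-5 - (2)·1.111 - (-3)·2.399) / (7) = -0.004
  x3 = (7 - (1)·1.111 - (1)·-0.004) / (3) = 1.964
Change: (0.986, 0.317, -0.435) → max |·| = 0.986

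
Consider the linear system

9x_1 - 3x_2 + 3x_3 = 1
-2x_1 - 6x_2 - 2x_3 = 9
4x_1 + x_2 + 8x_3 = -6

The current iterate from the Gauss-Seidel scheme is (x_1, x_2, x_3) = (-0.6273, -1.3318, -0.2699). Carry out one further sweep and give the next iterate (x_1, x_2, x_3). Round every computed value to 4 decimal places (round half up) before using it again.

(-0.2429, -1.3291, -0.4624)

One sweep:
  x_1 = (1 - (-3)·-1.3318 - (3)·-0.2699) / (9) = -0.2429
  x_2 = (9 - (-2)·-0.2429 - (-2)·-0.2699) / (-6) = -1.3291
  x_3 = (-6 - (4)·-0.2429 - (1)·-1.3291) / (8) = -0.4624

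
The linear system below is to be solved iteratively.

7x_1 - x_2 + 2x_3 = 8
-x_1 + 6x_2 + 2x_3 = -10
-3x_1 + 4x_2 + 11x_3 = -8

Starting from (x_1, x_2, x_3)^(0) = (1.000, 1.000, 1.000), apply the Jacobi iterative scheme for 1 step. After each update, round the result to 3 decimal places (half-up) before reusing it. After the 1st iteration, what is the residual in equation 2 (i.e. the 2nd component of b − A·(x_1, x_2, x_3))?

3.634

Iteration 1:
  x_1 = (8 - (-1)·1.000 - (2)·1.000) / (7) = 1.000
  x_2 = (-10 - (-1)·1.000 - (2)·1.000) / (6) = -1.833
  x_3 = (-8 - (-3)·1.000 - (4)·1.000) / (11) = -0.818
Residual b − A·x = (0.803, 3.634, 11.330)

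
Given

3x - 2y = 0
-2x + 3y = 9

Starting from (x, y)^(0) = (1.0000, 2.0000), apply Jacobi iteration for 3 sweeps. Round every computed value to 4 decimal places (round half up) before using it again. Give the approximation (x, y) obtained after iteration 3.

(2.5926, 4.6297)

Iteration 1:
  x = (0 - (-2)·2.0000) / (3) = 1.3333
  y = (9 - (-2)·1.0000) / (3) = 3.6667
Iteration 2:
  x = (0 - (-2)·3.6667) / (3) = 2.4445
  y = (9 - (-2)·1.3333) / (3) = 3.8889
Iteration 3:
  x = (0 - (-2)·3.8889) / (3) = 2.5926
  y = (9 - (-2)·2.4445) / (3) = 4.6297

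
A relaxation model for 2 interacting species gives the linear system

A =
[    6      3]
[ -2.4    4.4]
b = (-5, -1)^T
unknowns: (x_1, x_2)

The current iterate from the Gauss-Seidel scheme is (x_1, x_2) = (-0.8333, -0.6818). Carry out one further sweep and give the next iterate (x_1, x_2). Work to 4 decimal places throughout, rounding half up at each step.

One sweep:
  x_1 = (-5 - (3)·-0.6818) / (6) = -0.4924
  x_2 = (-1 - (-2.4)·-0.4924) / (4.4) = -0.4959

(-0.4924, -0.4959)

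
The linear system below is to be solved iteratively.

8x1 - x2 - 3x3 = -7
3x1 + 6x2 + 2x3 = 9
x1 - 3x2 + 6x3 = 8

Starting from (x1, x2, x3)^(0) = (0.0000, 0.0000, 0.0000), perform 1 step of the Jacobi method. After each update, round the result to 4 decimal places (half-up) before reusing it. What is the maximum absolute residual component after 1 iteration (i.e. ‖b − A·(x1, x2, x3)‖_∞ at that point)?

Iteration 1:
  x1 = (-7 - (-1)·0.0000 - (-3)·0.0000) / (8) = -0.8750
  x2 = (9 - (3)·0.0000 - (2)·0.0000) / (6) = 1.5000
  x3 = (8 - (1)·0.0000 - (-3)·0.0000) / (6) = 1.3333
Residual b − A·x = (5.4999, -0.0416, 5.3752); ∞-norm = 5.4999

5.4999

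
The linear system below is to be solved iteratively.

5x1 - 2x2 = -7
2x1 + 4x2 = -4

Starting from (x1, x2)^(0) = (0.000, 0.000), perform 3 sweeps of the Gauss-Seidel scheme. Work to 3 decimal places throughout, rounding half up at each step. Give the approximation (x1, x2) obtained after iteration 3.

(-1.496, -0.252)

Iteration 1:
  x1 = (-7 - (-2)·0.000) / (5) = -1.400
  x2 = (-4 - (2)·-1.400) / (4) = -0.300
Iteration 2:
  x1 = (-7 - (-2)·-0.300) / (5) = -1.520
  x2 = (-4 - (2)·-1.520) / (4) = -0.240
Iteration 3:
  x1 = (-7 - (-2)·-0.240) / (5) = -1.496
  x2 = (-4 - (2)·-1.496) / (4) = -0.252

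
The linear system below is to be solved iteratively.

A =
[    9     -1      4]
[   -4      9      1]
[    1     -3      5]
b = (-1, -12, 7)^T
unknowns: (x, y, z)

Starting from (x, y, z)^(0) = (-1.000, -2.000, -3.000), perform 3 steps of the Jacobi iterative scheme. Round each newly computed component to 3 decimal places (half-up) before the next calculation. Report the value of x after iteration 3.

Iteration 1:
  x = (-1 - (-1)·-2.000 - (4)·-3.000) / (9) = 1.000
  y = (-12 - (-4)·-1.000 - (1)·-3.000) / (9) = -1.444
  z = (7 - (1)·-1.000 - (-3)·-2.000) / (5) = 0.400
Iteration 2:
  x = (-1 - (-1)·-1.444 - (4)·0.400) / (9) = -0.449
  y = (-12 - (-4)·1.000 - (1)·0.400) / (9) = -0.933
  z = (7 - (1)·1.000 - (-3)·-1.444) / (5) = 0.334
Iteration 3:
  x = (-1 - (-1)·-0.933 - (4)·0.334) / (9) = -0.363
  y = (-12 - (-4)·-0.449 - (1)·0.334) / (9) = -1.570
  z = (7 - (1)·-0.449 - (-3)·-0.933) / (5) = 0.930

-0.363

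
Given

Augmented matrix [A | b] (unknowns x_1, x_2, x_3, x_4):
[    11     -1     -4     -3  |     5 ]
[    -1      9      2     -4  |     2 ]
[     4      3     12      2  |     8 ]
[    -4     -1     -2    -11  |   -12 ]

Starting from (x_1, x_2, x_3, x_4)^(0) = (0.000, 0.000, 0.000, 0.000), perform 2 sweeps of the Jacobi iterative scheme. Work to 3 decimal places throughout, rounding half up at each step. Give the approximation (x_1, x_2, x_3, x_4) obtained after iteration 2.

Iteration 1:
  x_1 = (5 - (-1)·0.000 - (-4)·0.000 - (-3)·0.000) / (11) = 0.455
  x_2 = (2 - (-1)·0.000 - (2)·0.000 - (-4)·0.000) / (9) = 0.222
  x_3 = (8 - (4)·0.000 - (3)·0.000 - (2)·0.000) / (12) = 0.667
  x_4 = (-12 - (-4)·0.000 - (-1)·0.000 - (-2)·0.000) / (-11) = 1.091
Iteration 2:
  x_1 = (5 - (-1)·0.222 - (-4)·0.667 - (-3)·1.091) / (11) = 1.015
  x_2 = (2 - (-1)·0.455 - (2)·0.667 - (-4)·1.091) / (9) = 0.609
  x_3 = (8 - (4)·0.455 - (3)·0.222 - (2)·1.091) / (12) = 0.278
  x_4 = (-12 - (-4)·0.455 - (-1)·0.222 - (-2)·0.667) / (-11) = 0.784

(1.015, 0.609, 0.278, 0.784)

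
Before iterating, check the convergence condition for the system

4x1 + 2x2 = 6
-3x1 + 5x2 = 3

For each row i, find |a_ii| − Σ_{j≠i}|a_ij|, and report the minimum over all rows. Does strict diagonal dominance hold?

row 1: |4| − (2) = 2
row 2: |5| − (3) = 2
minimum over rows = 2 → strictly diagonally dominant (convergence guaranteed)

2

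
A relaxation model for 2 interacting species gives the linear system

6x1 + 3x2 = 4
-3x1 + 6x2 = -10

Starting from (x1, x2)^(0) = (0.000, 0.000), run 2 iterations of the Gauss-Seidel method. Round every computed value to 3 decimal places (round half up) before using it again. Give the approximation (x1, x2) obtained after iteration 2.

Iteration 1:
  x1 = (4 - (3)·0.000) / (6) = 0.667
  x2 = (-10 - (-3)·0.667) / (6) = -1.333
Iteration 2:
  x1 = (4 - (3)·-1.333) / (6) = 1.333
  x2 = (-10 - (-3)·1.333) / (6) = -1.000

(1.333, -1.000)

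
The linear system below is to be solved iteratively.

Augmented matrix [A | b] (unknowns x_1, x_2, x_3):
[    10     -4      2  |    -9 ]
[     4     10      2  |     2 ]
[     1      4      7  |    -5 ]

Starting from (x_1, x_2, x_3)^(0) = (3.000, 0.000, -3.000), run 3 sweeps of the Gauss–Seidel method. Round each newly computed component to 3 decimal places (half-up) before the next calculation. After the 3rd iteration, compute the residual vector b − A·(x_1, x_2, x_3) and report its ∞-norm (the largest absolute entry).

Iteration 1:
  x_1 = (-9 - (-4)·0.000 - (2)·-3.000) / (10) = -0.300
  x_2 = (2 - (4)·-0.300 - (2)·-3.000) / (10) = 0.920
  x_3 = (-5 - (1)·-0.300 - (4)·0.920) / (7) = -1.197
Iteration 2:
  x_1 = (-9 - (-4)·0.920 - (2)·-1.197) / (10) = -0.293
  x_2 = (2 - (4)·-0.293 - (2)·-1.197) / (10) = 0.557
  x_3 = (-5 - (1)·-0.293 - (4)·0.557) / (7) = -0.991
Iteration 3:
  x_1 = (-9 - (-4)·0.557 - (2)·-0.991) / (10) = -0.479
  x_2 = (2 - (4)·-0.479 - (2)·-0.991) / (10) = 0.590
  x_3 = (-5 - (1)·-0.479 - (4)·0.590) / (7) = -0.983
Residual b − A·x = (0.116, -0.018, 0.000); ∞-norm = 0.116

0.116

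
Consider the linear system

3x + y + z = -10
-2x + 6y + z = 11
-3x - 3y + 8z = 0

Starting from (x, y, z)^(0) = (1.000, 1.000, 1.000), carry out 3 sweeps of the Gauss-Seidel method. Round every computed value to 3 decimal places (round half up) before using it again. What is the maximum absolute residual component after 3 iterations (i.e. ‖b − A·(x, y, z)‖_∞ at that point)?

Iteration 1:
  x = (-10 - (1)·1.000 - (1)·1.000) / (3) = -4.000
  y = (11 - (-2)·-4.000 - (1)·1.000) / (6) = 0.333
  z = (0 - (-3)·-4.000 - (-3)·0.333) / (8) = -1.375
Iteration 2:
  x = (-10 - (1)·0.333 - (1)·-1.375) / (3) = -2.986
  y = (11 - (-2)·-2.986 - (1)·-1.375) / (6) = 1.067
  z = (0 - (-3)·-2.986 - (-3)·1.067) / (8) = -0.720
Iteration 3:
  x = (-10 - (1)·1.067 - (1)·-0.720) / (3) = -3.449
  y = (11 - (-2)·-3.449 - (1)·-0.720) / (6) = 0.804
  z = (0 - (-3)·-3.449 - (-3)·0.804) / (8) = -0.992
Residual b − A·x = (0.535, 0.270, 0.001); ∞-norm = 0.535

0.535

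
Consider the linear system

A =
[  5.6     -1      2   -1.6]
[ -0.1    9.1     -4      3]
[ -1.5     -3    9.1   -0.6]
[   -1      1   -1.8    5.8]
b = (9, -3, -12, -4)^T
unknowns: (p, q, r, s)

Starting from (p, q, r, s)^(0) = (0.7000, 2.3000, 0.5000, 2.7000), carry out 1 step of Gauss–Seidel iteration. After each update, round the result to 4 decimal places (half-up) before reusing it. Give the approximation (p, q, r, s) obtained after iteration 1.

(2.6107, -0.9713, -1.0305, -0.3919)

Iteration 1:
  p = (9 - (-1)·2.3000 - (2)·0.5000 - (-1.6)·2.7000) / (5.6) = 2.6107
  q = (-3 - (-0.1)·2.6107 - (-4)·0.5000 - (3)·2.7000) / (9.1) = -0.9713
  r = (-12 - (-1.5)·2.6107 - (-3)·-0.9713 - (-0.6)·2.7000) / (9.1) = -1.0305
  s = (-4 - (-1)·2.6107 - (1)·-0.9713 - (-1.8)·-1.0305) / (5.8) = -0.3919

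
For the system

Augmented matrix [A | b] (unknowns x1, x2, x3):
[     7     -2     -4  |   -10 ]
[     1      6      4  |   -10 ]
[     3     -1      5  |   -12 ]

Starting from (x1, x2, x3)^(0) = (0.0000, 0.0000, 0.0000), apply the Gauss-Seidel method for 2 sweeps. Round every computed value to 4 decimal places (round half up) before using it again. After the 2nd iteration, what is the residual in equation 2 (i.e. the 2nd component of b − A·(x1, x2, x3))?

Iteration 1:
  x1 = (-10 - (-2)·0.0000 - (-4)·0.0000) / (7) = -1.4286
  x2 = (-10 - (1)·-1.4286 - (4)·0.0000) / (6) = -1.4286
  x3 = (-12 - (3)·-1.4286 - (-1)·-1.4286) / (5) = -1.8286
Iteration 2:
  x1 = (-10 - (-2)·-1.4286 - (-4)·-1.8286) / (7) = -2.8817
  x2 = (-10 - (1)·-2.8817 - (4)·-1.8286) / (6) = 0.0327
  x3 = (-12 - (3)·-2.8817 - (-1)·0.0327) / (5) = -0.6644
Residual b − A·x = (7.5797, -4.6569, -0.0002)

-4.6569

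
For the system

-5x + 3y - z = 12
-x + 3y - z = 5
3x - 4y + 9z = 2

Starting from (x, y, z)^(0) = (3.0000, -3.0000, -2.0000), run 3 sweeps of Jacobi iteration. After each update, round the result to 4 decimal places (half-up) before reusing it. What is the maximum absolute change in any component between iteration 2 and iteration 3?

Iteration 1:
  x = (12 - (3)·-3.0000 - (-1)·-2.0000) / (-5) = -3.8000
  y = (5 - (-1)·3.0000 - (-1)·-2.0000) / (3) = 2.0000
  z = (2 - (3)·3.0000 - (-4)·-3.0000) / (9) = -2.1111
Iteration 2:
  x = (12 - (3)·2.0000 - (-1)·-2.1111) / (-5) = -0.7778
  y = (5 - (-1)·-3.8000 - (-1)·-2.1111) / (3) = -0.3037
  z = (2 - (3)·-3.8000 - (-4)·2.0000) / (9) = 2.3778
Iteration 3:
  x = (12 - (3)·-0.3037 - (-1)·2.3778) / (-5) = -3.0578
  y = (5 - (-1)·-0.7778 - (-1)·2.3778) / (3) = 2.2000
  z = (2 - (3)·-0.7778 - (-4)·-0.3037) / (9) = 0.3465
Change: (-2.2800, 2.5037, -2.0313) → max |·| = 2.5037

2.5037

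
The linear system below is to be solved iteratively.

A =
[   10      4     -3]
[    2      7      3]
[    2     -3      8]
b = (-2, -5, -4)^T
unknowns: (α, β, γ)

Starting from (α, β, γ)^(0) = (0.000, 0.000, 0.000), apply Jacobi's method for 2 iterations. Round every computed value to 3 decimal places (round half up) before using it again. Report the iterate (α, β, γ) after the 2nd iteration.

Iteration 1:
  α = (-2 - (4)·0.000 - (-3)·0.000) / (10) = -0.200
  β = (-5 - (2)·0.000 - (3)·0.000) / (7) = -0.714
  γ = (-4 - (2)·0.000 - (-3)·0.000) / (8) = -0.500
Iteration 2:
  α = (-2 - (4)·-0.714 - (-3)·-0.500) / (10) = -0.064
  β = (-5 - (2)·-0.200 - (3)·-0.500) / (7) = -0.443
  γ = (-4 - (2)·-0.200 - (-3)·-0.714) / (8) = -0.718

(-0.064, -0.443, -0.718)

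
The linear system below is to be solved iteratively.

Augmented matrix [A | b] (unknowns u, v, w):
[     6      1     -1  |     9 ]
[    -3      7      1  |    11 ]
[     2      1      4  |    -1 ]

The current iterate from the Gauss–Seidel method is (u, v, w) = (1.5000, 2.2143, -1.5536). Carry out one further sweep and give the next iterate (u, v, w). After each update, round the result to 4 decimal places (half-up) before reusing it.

(0.8720, 2.1671, -1.2278)

One sweep:
  u = (9 - (1)·2.2143 - (-1)·-1.5536) / (6) = 0.8720
  v = (11 - (-3)·0.8720 - (1)·-1.5536) / (7) = 2.1671
  w = (-1 - (2)·0.8720 - (1)·2.1671) / (4) = -1.2278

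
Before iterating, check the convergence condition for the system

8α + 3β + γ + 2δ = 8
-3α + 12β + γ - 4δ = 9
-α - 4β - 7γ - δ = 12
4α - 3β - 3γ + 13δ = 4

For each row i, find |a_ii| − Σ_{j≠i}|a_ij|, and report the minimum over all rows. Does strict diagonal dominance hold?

row 1: |8| − (3+1+2) = 2
row 2: |12| − (3+1+4) = 4
row 3: |-7| − (1+4+1) = 1
row 4: |13| − (4+3+3) = 3
minimum over rows = 1 → strictly diagonally dominant (convergence guaranteed)

1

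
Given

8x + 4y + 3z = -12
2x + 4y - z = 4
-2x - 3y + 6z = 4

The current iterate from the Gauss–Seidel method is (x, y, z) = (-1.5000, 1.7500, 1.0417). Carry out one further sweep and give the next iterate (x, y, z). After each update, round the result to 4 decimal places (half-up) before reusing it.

(-2.7656, 2.6432, 1.0664)

One sweep:
  x = (-12 - (4)·1.7500 - (3)·1.0417) / (8) = -2.7656
  y = (4 - (2)·-2.7656 - (-1)·1.0417) / (4) = 2.6432
  z = (4 - (-2)·-2.7656 - (-3)·2.6432) / (6) = 1.0664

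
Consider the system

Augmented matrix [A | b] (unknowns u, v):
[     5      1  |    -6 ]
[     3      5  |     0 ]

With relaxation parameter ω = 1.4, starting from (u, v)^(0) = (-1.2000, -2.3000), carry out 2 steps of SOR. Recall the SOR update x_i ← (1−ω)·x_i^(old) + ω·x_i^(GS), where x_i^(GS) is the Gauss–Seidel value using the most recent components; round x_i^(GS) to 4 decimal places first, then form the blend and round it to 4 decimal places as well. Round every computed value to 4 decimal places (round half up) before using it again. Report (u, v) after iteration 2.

Iteration 1:
  u: GS value = (-6 - (1)·-2.3000) / (5) = -0.7400;  u ← (1−ω)·-1.2000 + ω·-0.7400 = -0.5560
  v: GS value = (0 - (3)·-0.5560) / (5) = 0.3336;  v ← (1−ω)·-2.3000 + ω·0.3336 = 1.3870
Iteration 2:
  u: GS value = (-6 - (1)·1.3870) / (5) = -1.4774;  u ← (1−ω)·-0.5560 + ω·-1.4774 = -1.8460
  v: GS value = (0 - (3)·-1.8460) / (5) = 1.1076;  v ← (1−ω)·1.3870 + ω·1.1076 = 0.9958

(-1.8460, 0.9958)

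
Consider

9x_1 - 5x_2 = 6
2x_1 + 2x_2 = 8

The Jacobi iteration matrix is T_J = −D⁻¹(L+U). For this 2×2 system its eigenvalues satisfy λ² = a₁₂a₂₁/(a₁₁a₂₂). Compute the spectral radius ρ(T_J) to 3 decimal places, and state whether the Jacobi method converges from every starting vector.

a₁₂a₂₁/(a₁₁a₂₂) = (-5)·(2) / ((9)·(2)) = -0.555556
ρ = √|-0.555556| = √0.555556 = 0.745
ρ < 1, so Jacobi converges

0.745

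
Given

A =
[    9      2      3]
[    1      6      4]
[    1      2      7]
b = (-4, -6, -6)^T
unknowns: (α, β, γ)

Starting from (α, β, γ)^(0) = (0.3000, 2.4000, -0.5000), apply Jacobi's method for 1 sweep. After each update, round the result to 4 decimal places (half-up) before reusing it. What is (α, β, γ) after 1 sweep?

Iteration 1:
  α = (-4 - (2)·2.4000 - (3)·-0.5000) / (9) = -0.8111
  β = (-6 - (1)·0.3000 - (4)·-0.5000) / (6) = -0.7167
  γ = (-6 - (1)·0.3000 - (2)·2.4000) / (7) = -1.5857

(-0.8111, -0.7167, -1.5857)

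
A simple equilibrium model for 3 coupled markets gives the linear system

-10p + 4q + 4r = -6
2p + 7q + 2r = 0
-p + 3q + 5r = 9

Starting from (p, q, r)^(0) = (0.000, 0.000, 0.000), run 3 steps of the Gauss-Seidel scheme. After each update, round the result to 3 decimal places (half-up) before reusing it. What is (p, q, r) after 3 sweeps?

(1.274, -1.120, 2.727)

Iteration 1:
  p = (-6 - (4)·0.000 - (4)·0.000) / (-10) = 0.600
  q = (0 - (2)·0.600 - (2)·0.000) / (7) = -0.171
  r = (9 - (-1)·0.600 - (3)·-0.171) / (5) = 2.023
Iteration 2:
  p = (-6 - (4)·-0.171 - (4)·2.023) / (-10) = 1.341
  q = (0 - (2)·1.341 - (2)·2.023) / (7) = -0.961
  r = (9 - (-1)·1.341 - (3)·-0.961) / (5) = 2.645
Iteration 3:
  p = (-6 - (4)·-0.961 - (4)·2.645) / (-10) = 1.274
  q = (0 - (2)·1.274 - (2)·2.645) / (7) = -1.120
  r = (9 - (-1)·1.274 - (3)·-1.120) / (5) = 2.727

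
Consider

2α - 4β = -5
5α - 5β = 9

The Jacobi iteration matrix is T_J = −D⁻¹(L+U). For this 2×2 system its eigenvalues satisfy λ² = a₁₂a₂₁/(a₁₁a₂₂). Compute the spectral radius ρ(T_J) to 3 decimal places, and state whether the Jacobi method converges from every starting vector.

1.414

a₁₂a₂₁/(a₁₁a₂₂) = (-4)·(5) / ((2)·(-5)) = 2.000000
ρ = √|2.000000| = √2.000000 = 1.414
ρ > 1, so Jacobi diverges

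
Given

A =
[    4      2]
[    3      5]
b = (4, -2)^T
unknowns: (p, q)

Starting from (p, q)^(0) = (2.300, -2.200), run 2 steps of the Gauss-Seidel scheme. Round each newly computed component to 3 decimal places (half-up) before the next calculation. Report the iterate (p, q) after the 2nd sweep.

(1.830, -1.498)

Iteration 1:
  p = (4 - (2)·-2.200) / (4) = 2.100
  q = (-2 - (3)·2.100) / (5) = -1.660
Iteration 2:
  p = (4 - (2)·-1.660) / (4) = 1.830
  q = (-2 - (3)·1.830) / (5) = -1.498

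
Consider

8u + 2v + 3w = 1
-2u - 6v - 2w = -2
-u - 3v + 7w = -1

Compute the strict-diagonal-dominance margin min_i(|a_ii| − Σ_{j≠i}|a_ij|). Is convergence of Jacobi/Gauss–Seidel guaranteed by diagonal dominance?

row 1: |8| − (2+3) = 3
row 2: |-6| − (2+2) = 2
row 3: |7| − (1+3) = 3
minimum over rows = 2 → strictly diagonally dominant (convergence guaranteed)

2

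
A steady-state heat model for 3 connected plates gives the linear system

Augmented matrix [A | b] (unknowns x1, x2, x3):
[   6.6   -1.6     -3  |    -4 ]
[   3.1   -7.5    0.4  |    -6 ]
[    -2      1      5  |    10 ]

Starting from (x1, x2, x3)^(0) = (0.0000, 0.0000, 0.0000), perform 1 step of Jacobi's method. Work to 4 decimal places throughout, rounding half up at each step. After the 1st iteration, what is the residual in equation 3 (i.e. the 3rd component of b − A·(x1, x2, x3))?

-2.0122

Iteration 1:
  x1 = (-4 - (-1.6)·0.0000 - (-3)·0.0000) / (6.6) = -0.6061
  x2 = (-6 - (3.1)·0.0000 - (0.4)·0.0000) / (-7.5) = 0.8000
  x3 = (10 - (-2)·0.0000 - (1)·0.0000) / (5) = 2.0000
Residual b − A·x = (7.2803, 1.0789, -2.0122)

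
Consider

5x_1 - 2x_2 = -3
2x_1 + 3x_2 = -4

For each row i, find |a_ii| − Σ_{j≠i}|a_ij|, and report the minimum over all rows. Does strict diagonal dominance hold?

row 1: |5| − (2) = 3
row 2: |3| − (2) = 1
minimum over rows = 1 → strictly diagonally dominant (convergence guaranteed)

1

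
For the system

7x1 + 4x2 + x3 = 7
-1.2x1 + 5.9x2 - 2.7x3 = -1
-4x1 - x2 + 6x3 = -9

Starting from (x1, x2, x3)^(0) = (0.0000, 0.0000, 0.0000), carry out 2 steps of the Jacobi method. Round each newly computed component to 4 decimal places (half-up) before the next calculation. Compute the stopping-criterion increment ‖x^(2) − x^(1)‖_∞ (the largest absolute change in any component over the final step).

0.6384

Iteration 1:
  x1 = (7 - (4)·0.0000 - (1)·0.0000) / (7) = 1.0000
  x2 = (-1 - (-1.2)·0.0000 - (-2.7)·0.0000) / (5.9) = -0.1695
  x3 = (-9 - (-4)·0.0000 - (-1)·0.0000) / (6) = -1.5000
Iteration 2:
  x1 = (7 - (4)·-0.1695 - (1)·-1.5000) / (7) = 1.3111
  x2 = (-1 - (-1.2)·1.0000 - (-2.7)·-1.5000) / (5.9) = -0.6525
  x3 = (-9 - (-4)·1.0000 - (-1)·-0.1695) / (6) = -0.8616
Change: (0.3111, -0.4830, 0.6384) → max |·| = 0.6384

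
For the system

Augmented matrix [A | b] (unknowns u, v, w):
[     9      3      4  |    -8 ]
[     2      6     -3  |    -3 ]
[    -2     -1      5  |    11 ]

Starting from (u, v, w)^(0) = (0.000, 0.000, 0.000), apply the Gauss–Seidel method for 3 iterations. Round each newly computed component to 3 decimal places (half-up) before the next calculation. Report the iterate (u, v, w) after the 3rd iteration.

(-1.976, 1.028, 1.615)

Iteration 1:
  u = (-8 - (3)·0.000 - (4)·0.000) / (9) = -0.889
  v = (-3 - (2)·-0.889 - (-3)·0.000) / (6) = -0.204
  w = (11 - (-2)·-0.889 - (-1)·-0.204) / (5) = 1.804
Iteration 2:
  u = (-8 - (3)·-0.204 - (4)·1.804) / (9) = -1.623
  v = (-3 - (2)·-1.623 - (-3)·1.804) / (6) = 0.943
  w = (11 - (-2)·-1.623 - (-1)·0.943) / (5) = 1.739
Iteration 3:
  u = (-8 - (3)·0.943 - (4)·1.739) / (9) = -1.976
  v = (-3 - (2)·-1.976 - (-3)·1.739) / (6) = 1.028
  w = (11 - (-2)·-1.976 - (-1)·1.028) / (5) = 1.615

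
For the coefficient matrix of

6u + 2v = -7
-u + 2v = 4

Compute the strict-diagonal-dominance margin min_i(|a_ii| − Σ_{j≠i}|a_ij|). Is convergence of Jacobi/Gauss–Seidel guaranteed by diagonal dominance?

row 1: |6| − (2) = 4
row 2: |2| − (1) = 1
minimum over rows = 1 → strictly diagonally dominant (convergence guaranteed)

1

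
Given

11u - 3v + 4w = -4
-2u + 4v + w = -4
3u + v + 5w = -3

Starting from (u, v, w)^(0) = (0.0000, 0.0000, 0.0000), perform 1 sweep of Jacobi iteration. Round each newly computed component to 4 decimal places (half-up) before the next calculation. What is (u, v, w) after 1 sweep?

Iteration 1:
  u = (-4 - (-3)·0.0000 - (4)·0.0000) / (11) = -0.3636
  v = (-4 - (-2)·0.0000 - (1)·0.0000) / (4) = -1.0000
  w = (-3 - (3)·0.0000 - (1)·0.0000) / (5) = -0.6000

(-0.3636, -1.0000, -0.6000)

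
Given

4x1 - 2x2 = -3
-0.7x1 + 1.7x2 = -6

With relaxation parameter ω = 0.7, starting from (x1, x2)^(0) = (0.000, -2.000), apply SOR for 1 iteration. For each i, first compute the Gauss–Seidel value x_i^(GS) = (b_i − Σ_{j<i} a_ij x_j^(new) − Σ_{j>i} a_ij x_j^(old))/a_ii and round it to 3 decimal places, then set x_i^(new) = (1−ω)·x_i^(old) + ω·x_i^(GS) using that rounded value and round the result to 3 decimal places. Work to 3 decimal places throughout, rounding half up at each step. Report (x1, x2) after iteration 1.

Iteration 1:
  x1: GS value = (-3 - (-2)·-2.000) / (4) = -1.750;  x1 ← (1−ω)·0.000 + ω·-1.750 = -1.225
  x2: GS value = (-6 - (-0.7)·-1.225) / (1.7) = -4.034;  x2 ← (1−ω)·-2.000 + ω·-4.034 = -3.424

(-1.225, -3.424)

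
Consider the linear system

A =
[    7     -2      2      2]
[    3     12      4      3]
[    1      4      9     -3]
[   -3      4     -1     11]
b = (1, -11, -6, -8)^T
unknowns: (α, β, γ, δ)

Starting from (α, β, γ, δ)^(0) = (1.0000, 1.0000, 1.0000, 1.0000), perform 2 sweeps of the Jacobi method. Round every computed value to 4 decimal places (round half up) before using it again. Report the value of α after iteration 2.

Iteration 1:
  α = (1 - (-2)·1.0000 - (2)·1.0000 - (2)·1.0000) / (7) = -0.1429
  β = (-11 - (3)·1.0000 - (4)·1.0000 - (3)·1.0000) / (12) = -1.7500
  γ = (-6 - (1)·1.0000 - (4)·1.0000 - (-3)·1.0000) / (9) = -0.8889
  δ = (-8 - (-3)·1.0000 - (4)·1.0000 - (-1)·1.0000) / (11) = -0.7273
Iteration 2:
  α = (1 - (-2)·-1.7500 - (2)·-0.8889 - (2)·-0.7273) / (7) = 0.1046
  β = (-11 - (3)·-0.1429 - (4)·-0.8889 - (3)·-0.7273) / (12) = -0.4028
  γ = (-6 - (1)·-0.1429 - (4)·-1.7500 - (-3)·-0.7273) / (9) = -0.1154
  δ = (-8 - (-3)·-0.1429 - (4)·-1.7500 - (-1)·-0.8889) / (11) = -0.2107

0.1046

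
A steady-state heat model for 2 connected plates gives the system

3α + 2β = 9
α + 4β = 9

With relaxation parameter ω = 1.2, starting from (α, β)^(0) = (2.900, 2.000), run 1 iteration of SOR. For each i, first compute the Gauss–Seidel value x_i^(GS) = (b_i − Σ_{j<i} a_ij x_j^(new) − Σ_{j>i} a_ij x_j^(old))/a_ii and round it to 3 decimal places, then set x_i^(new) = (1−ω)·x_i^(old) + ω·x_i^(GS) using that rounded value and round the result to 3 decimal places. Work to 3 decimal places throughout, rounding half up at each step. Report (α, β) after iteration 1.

Iteration 1:
  α: GS value = (9 - (2)·2.000) / (3) = 1.667;  α ← (1−ω)·2.900 + ω·1.667 = 1.420
  β: GS value = (9 - (1)·1.420) / (4) = 1.895;  β ← (1−ω)·2.000 + ω·1.895 = 1.874

(1.420, 1.874)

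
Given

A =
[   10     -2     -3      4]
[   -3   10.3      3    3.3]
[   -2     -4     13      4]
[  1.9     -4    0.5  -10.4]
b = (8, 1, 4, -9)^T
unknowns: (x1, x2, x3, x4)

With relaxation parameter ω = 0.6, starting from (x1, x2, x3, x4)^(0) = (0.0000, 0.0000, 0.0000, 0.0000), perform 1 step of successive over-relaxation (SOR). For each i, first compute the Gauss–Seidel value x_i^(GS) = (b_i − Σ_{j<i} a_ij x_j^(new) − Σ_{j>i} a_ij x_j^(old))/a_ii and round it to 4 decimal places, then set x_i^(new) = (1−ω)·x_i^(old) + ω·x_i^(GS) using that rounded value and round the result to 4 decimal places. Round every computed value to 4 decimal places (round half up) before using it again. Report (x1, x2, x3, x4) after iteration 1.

Iteration 1:
  x1: GS value = (8 - (-2)·0.0000 - (-3)·0.0000 - (4)·0.0000) / (10) = 0.8000;  x1 ← (1−ω)·0.0000 + ω·0.8000 = 0.4800
  x2: GS value = (1 - (-3)·0.4800 - (3)·0.0000 - (3.3)·0.0000) / (10.3) = 0.2369;  x2 ← (1−ω)·0.0000 + ω·0.2369 = 0.1421
  x3: GS value = (4 - (-2)·0.4800 - (-4)·0.1421 - (4)·0.0000) / (13) = 0.4253;  x3 ← (1−ω)·0.0000 + ω·0.4253 = 0.2552
  x4: GS value = (-9 - (1.9)·0.4800 - (-4)·0.1421 - (0.5)·0.2552) / (-10.4) = 0.9107;  x4 ← (1−ω)·0.0000 + ω·0.9107 = 0.5464

(0.4800, 0.1421, 0.2552, 0.5464)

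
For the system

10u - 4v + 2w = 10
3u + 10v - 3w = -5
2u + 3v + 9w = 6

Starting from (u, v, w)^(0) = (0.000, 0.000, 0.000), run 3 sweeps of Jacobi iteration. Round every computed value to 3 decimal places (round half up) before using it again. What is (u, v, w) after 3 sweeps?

Iteration 1:
  u = (10 - (-4)·0.000 - (2)·0.000) / (10) = 1.000
  v = (-5 - (3)·0.000 - (-3)·0.000) / (10) = -0.500
  w = (6 - (2)·0.000 - (3)·0.000) / (9) = 0.667
Iteration 2:
  u = (10 - (-4)·-0.500 - (2)·0.667) / (10) = 0.667
  v = (-5 - (3)·1.000 - (-3)·0.667) / (10) = -0.600
  w = (6 - (2)·1.000 - (3)·-0.500) / (9) = 0.611
Iteration 3:
  u = (10 - (-4)·-0.600 - (2)·0.611) / (10) = 0.638
  v = (-5 - (3)·0.667 - (-3)·0.611) / (10) = -0.517
  w = (6 - (2)·0.667 - (3)·-0.600) / (9) = 0.718

(0.638, -0.517, 0.718)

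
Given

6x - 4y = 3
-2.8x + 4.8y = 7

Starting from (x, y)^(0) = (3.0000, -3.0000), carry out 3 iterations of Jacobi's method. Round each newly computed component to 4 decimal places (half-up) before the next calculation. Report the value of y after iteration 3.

2.9977

Iteration 1:
  x = (3 - (-4)·-3.0000) / (6) = -1.5000
  y = (7 - (-2.8)·3.0000) / (4.8) = 3.2083
Iteration 2:
  x = (3 - (-4)·3.2083) / (6) = 2.6389
  y = (7 - (-2.8)·-1.5000) / (4.8) = 0.5833
Iteration 3:
  x = (3 - (-4)·0.5833) / (6) = 0.8889
  y = (7 - (-2.8)·2.6389) / (4.8) = 2.9977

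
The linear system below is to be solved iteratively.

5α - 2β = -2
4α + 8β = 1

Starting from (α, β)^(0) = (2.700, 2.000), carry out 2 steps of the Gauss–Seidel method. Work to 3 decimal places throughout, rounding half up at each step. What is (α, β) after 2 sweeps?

Iteration 1:
  α = (-2 - (-2)·2.000) / (5) = 0.400
  β = (1 - (4)·0.400) / (8) = -0.075
Iteration 2:
  α = (-2 - (-2)·-0.075) / (5) = -0.430
  β = (1 - (4)·-0.430) / (8) = 0.340

(-0.430, 0.340)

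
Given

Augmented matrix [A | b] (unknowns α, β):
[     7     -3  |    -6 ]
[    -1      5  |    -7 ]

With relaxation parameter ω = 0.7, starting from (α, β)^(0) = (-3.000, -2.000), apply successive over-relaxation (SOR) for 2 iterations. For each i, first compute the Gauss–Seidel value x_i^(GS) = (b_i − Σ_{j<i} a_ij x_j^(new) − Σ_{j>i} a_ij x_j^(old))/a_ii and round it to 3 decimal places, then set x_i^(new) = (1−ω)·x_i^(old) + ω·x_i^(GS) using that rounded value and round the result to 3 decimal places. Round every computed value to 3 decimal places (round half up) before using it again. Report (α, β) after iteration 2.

Iteration 1:
  α: GS value = (-6 - (-3)·-2.000) / (7) = -1.714;  α ← (1−ω)·-3.000 + ω·-1.714 = -2.100
  β: GS value = (-7 - (-1)·-2.100) / (5) = -1.820;  β ← (1−ω)·-2.000 + ω·-1.820 = -1.874
Iteration 2:
  α: GS value = (-6 - (-3)·-1.874) / (7) = -1.660;  α ← (1−ω)·-2.100 + ω·-1.660 = -1.792
  β: GS value = (-7 - (-1)·-1.792) / (5) = -1.758;  β ← (1−ω)·-1.874 + ω·-1.758 = -1.793

(-1.792, -1.793)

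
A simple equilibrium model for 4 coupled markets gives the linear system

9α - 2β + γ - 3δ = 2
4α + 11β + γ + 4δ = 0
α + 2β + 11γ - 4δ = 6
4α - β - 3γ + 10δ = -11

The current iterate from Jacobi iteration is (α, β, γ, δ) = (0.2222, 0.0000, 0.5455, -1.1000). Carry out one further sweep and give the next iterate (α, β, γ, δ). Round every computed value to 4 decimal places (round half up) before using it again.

(-0.2051, 0.2696, 0.1253, -1.0252)

One sweep:
  α = (2 - (-2)·0.0000 - (1)·0.5455 - (-3)·-1.1000) / (9) = -0.2051
  β = (0 - (4)·0.2222 - (1)·0.5455 - (4)·-1.1000) / (11) = 0.2696
  γ = (6 - (1)·0.2222 - (2)·0.0000 - (-4)·-1.1000) / (11) = 0.1253
  δ = (-11 - (4)·0.2222 - (-1)·0.0000 - (-3)·0.5455) / (10) = -1.0252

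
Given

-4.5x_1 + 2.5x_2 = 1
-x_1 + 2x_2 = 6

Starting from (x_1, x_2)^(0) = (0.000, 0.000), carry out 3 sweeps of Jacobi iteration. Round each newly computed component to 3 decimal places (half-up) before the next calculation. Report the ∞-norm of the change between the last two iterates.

0.833

Iteration 1:
  x_1 = (1 - (2.5)·0.000) / (-4.5) = -0.222
  x_2 = (6 - (-1)·0.000) / (2) = 3.000
Iteration 2:
  x_1 = (1 - (2.5)·3.000) / (-4.5) = 1.444
  x_2 = (6 - (-1)·-0.222) / (2) = 2.889
Iteration 3:
  x_1 = (1 - (2.5)·2.889) / (-4.5) = 1.383
  x_2 = (6 - (-1)·1.444) / (2) = 3.722
Change: (-0.061, 0.833) → max |·| = 0.833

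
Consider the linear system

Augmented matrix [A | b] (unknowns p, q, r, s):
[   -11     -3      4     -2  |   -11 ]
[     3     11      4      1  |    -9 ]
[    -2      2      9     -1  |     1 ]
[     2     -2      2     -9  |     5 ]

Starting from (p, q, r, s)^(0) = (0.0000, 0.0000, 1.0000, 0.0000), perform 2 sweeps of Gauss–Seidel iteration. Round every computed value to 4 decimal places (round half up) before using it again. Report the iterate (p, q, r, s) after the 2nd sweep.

(1.6523, -1.5687, 0.8559, 0.3504)

Iteration 1:
  p = (-11 - (-3)·0.0000 - (4)·1.0000 - (-2)·0.0000) / (-11) = 1.3636
  q = (-9 - (3)·1.3636 - (4)·1.0000 - (1)·0.0000) / (11) = -1.5537
  r = (1 - (-2)·1.3636 - (2)·-1.5537 - (-1)·0.0000) / (9) = 0.7594
  s = (5 - (2)·1.3636 - (-2)·-1.5537 - (2)·0.7594) / (-9) = 0.2615
Iteration 2:
  p = (-11 - (-3)·-1.5537 - (4)·0.7594 - (-2)·0.2615) / (-11) = 1.6523
  q = (-9 - (3)·1.6523 - (4)·0.7594 - (1)·0.2615) / (11) = -1.5687
  r = (1 - (-2)·1.6523 - (2)·-1.5687 - (-1)·0.2615) / (9) = 0.8559
  s = (5 - (2)·1.6523 - (-2)·-1.5687 - (2)·0.8559) / (-9) = 0.3504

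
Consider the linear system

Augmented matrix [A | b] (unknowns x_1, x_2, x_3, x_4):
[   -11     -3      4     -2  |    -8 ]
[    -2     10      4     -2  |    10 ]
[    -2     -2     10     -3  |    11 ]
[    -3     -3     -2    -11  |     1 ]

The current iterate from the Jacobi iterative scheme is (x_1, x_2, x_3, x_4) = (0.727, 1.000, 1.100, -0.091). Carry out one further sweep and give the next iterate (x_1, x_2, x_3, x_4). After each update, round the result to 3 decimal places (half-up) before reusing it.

One sweep:
  x_1 = (-8 - (-3)·1.000 - (4)·1.100 - (-2)·-0.091) / (-11) = 0.871
  x_2 = (10 - (-2)·0.727 - (4)·1.100 - (-2)·-0.091) / (10) = 0.687
  x_3 = (11 - (-2)·0.727 - (-2)·1.000 - (-3)·-0.091) / (10) = 1.418
  x_4 = (1 - (-3)·0.727 - (-3)·1.000 - (-2)·1.100) / (-11) = -0.762

(0.871, 0.687, 1.418, -0.762)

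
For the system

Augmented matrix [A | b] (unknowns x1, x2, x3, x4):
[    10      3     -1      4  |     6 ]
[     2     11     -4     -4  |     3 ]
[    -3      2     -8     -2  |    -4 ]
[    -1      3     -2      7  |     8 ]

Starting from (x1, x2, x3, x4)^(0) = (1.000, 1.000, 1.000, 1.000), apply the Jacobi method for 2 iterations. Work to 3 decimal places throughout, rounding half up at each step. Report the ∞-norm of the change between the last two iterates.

0.315

Iteration 1:
  x1 = (6 - (3)·1.000 - (-1)·1.000 - (4)·1.000) / (10) = 0.000
  x2 = (3 - (2)·1.000 - (-4)·1.000 - (-4)·1.000) / (11) = 0.818
  x3 = (-4 - (-3)·1.000 - (2)·1.000 - (-2)·1.000) / (-8) = 0.125
  x4 = (8 - (-1)·1.000 - (3)·1.000 - (-2)·1.000) / (7) = 1.143
Iteration 2:
  x1 = (6 - (3)·0.818 - (-1)·0.125 - (4)·1.143) / (10) = -0.090
  x2 = (3 - (2)·0.000 - (-4)·0.125 - (-4)·1.143) / (11) = 0.734
  x3 = (-4 - (-3)·0.000 - (2)·0.818 - (-2)·1.143) / (-8) = 0.419
  x4 = (8 - (-1)·0.000 - (3)·0.818 - (-2)·0.125) / (7) = 0.828
Change: (-0.090, -0.084, 0.294, -0.315) → max |·| = 0.315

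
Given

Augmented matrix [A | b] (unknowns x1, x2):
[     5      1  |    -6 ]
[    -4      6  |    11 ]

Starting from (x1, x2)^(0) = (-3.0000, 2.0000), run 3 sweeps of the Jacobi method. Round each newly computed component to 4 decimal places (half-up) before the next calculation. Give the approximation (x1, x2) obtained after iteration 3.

(-1.3533, 1.0555)

Iteration 1:
  x1 = (-6 - (1)·2.0000) / (5) = -1.6000
  x2 = (11 - (-4)·-3.0000) / (6) = -0.1667
Iteration 2:
  x1 = (-6 - (1)·-0.1667) / (5) = -1.1667
  x2 = (11 - (-4)·-1.6000) / (6) = 0.7667
Iteration 3:
  x1 = (-6 - (1)·0.7667) / (5) = -1.3533
  x2 = (11 - (-4)·-1.1667) / (6) = 1.0555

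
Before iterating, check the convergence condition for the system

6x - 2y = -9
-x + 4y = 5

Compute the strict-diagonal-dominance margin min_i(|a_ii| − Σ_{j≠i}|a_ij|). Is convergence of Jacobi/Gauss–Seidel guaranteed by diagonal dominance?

row 1: |6| − (2) = 4
row 2: |4| − (1) = 3
minimum over rows = 3 → strictly diagonally dominant (convergence guaranteed)

3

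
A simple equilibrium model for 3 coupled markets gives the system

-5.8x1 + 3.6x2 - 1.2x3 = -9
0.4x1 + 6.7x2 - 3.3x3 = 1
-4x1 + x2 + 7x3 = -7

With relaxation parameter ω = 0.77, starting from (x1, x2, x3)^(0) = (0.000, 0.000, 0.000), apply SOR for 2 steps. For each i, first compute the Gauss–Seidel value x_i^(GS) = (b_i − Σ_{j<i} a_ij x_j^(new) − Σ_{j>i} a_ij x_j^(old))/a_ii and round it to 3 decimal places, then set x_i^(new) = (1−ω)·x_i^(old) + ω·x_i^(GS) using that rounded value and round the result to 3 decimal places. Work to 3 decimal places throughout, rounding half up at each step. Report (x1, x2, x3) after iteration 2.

(1.538, -0.037, -0.147)

Iteration 1:
  x1: GS value = (-9 - (3.6)·0.000 - (-1.2)·0.000) / (-5.8) = 1.552;  x1 ← (1−ω)·0.000 + ω·1.552 = 1.195
  x2: GS value = (1 - (0.4)·1.195 - (-3.3)·0.000) / (6.7) = 0.078;  x2 ← (1−ω)·0.000 + ω·0.078 = 0.060
  x3: GS value = (-7 - (-4)·1.195 - (1)·0.060) / (7) = -0.326;  x3 ← (1−ω)·0.000 + ω·-0.326 = -0.251
Iteration 2:
  x1: GS value = (-9 - (3.6)·0.060 - (-1.2)·-0.251) / (-5.8) = 1.641;  x1 ← (1−ω)·1.195 + ω·1.641 = 1.538
  x2: GS value = (1 - (0.4)·1.538 - (-3.3)·-0.251) / (6.7) = -0.066;  x2 ← (1−ω)·0.060 + ω·-0.066 = -0.037
  x3: GS value = (-7 - (-4)·1.538 - (1)·-0.037) / (7) = -0.116;  x3 ← (1−ω)·-0.251 + ω·-0.116 = -0.147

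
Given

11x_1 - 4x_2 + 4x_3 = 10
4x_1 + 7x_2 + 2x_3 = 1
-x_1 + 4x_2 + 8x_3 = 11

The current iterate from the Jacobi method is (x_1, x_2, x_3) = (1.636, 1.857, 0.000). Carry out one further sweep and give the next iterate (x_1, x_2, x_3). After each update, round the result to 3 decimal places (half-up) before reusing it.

(1.584, -0.792, 0.651)

One sweep:
  x_1 = (10 - (-4)·1.857 - (4)·0.000) / (11) = 1.584
  x_2 = (1 - (4)·1.636 - (2)·0.000) / (7) = -0.792
  x_3 = (11 - (-1)·1.636 - (4)·1.857) / (8) = 0.651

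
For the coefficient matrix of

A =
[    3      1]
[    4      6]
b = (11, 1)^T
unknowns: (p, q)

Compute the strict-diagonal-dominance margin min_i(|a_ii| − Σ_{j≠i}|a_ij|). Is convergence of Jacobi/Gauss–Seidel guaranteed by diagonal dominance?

2

row 1: |3| − (1) = 2
row 2: |6| − (4) = 2
minimum over rows = 2 → strictly diagonally dominant (convergence guaranteed)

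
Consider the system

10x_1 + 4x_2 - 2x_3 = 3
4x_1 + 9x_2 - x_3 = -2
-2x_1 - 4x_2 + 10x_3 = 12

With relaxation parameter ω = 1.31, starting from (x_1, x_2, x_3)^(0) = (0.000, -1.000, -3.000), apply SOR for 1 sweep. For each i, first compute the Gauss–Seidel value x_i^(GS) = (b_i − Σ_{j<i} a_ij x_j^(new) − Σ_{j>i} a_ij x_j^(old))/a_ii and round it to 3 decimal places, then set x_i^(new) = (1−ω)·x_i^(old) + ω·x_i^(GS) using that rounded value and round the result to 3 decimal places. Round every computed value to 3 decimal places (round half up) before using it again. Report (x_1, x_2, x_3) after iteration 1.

(0.131, -0.494, 2.278)

Iteration 1:
  x_1: GS value = (3 - (4)·-1.000 - (-2)·-3.000) / (10) = 0.100;  x_1 ← (1−ω)·0.000 + ω·0.100 = 0.131
  x_2: GS value = (-2 - (4)·0.131 - (-1)·-3.000) / (9) = -0.614;  x_2 ← (1−ω)·-1.000 + ω·-0.614 = -0.494
  x_3: GS value = (12 - (-2)·0.131 - (-4)·-0.494) / (10) = 1.029;  x_3 ← (1−ω)·-3.000 + ω·1.029 = 2.278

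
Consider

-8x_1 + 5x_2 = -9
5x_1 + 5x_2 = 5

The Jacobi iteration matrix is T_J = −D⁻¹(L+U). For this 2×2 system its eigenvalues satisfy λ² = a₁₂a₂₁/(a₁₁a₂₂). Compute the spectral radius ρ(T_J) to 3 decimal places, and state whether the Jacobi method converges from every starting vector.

a₁₂a₂₁/(a₁₁a₂₂) = (5)·(5) / ((-8)·(5)) = -0.625000
ρ = √|-0.625000| = √0.625000 = 0.791
ρ < 1, so Jacobi converges

0.791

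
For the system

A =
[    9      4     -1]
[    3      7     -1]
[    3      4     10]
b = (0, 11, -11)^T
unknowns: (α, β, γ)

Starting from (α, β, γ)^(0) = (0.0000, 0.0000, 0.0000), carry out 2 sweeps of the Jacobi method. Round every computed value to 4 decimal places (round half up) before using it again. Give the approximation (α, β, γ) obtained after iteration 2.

Iteration 1:
  α = (0 - (4)·0.0000 - (-1)·0.0000) / (9) = 0.0000
  β = (11 - (3)·0.0000 - (-1)·0.0000) / (7) = 1.5714
  γ = (-11 - (3)·0.0000 - (4)·0.0000) / (10) = -1.1000
Iteration 2:
  α = (0 - (4)·1.5714 - (-1)·-1.1000) / (9) = -0.8206
  β = (11 - (3)·0.0000 - (-1)·-1.1000) / (7) = 1.4143
  γ = (-11 - (3)·0.0000 - (4)·1.5714) / (10) = -1.7286

(-0.8206, 1.4143, -1.7286)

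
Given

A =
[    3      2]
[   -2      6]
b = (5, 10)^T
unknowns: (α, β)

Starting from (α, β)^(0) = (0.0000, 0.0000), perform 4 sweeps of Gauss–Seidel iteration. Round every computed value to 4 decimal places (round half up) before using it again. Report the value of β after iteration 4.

1.8138

Iteration 1:
  α = (5 - (2)·0.0000) / (3) = 1.6667
  β = (10 - (-2)·1.6667) / (6) = 2.2222
Iteration 2:
  α = (5 - (2)·2.2222) / (3) = 0.1852
  β = (10 - (-2)·0.1852) / (6) = 1.7284
Iteration 3:
  α = (5 - (2)·1.7284) / (3) = 0.5144
  β = (10 - (-2)·0.5144) / (6) = 1.8381
Iteration 4:
  α = (5 - (2)·1.8381) / (3) = 0.4413
  β = (10 - (-2)·0.4413) / (6) = 1.8138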